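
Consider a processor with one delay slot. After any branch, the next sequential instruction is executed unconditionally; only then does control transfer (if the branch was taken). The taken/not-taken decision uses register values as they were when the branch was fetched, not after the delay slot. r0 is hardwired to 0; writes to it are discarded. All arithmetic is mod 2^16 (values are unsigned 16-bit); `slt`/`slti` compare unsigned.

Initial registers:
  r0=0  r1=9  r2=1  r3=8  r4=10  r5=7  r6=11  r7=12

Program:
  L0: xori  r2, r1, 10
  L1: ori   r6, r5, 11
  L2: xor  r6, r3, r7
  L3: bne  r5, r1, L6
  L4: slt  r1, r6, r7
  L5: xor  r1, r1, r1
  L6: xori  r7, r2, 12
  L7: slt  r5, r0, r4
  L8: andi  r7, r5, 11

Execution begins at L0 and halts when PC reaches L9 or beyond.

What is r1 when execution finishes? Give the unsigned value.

  step pc=0: xori  r2, r1, 10  regs=(0,9,3,8,10,7,11,12)
  step pc=1: ori   r6, r5, 11  regs=(0,9,3,8,10,7,15,12)
  step pc=2: xor  r6, r3, r7  regs=(0,9,3,8,10,7,4,12)
  step pc=3: bne  r5, r1, L6  cond=T  regs=(0,9,3,8,10,7,4,12)
  step pc=4: slt  r1, r6, r7  regs=(0,1,3,8,10,7,4,12)
  step pc=6: xori  r7, r2, 12  regs=(0,1,3,8,10,7,4,15)
  step pc=7: slt  r5, r0, r4  regs=(0,1,3,8,10,1,4,15)
  step pc=8: andi  r7, r5, 11  regs=(0,1,3,8,10,1,4,1)

1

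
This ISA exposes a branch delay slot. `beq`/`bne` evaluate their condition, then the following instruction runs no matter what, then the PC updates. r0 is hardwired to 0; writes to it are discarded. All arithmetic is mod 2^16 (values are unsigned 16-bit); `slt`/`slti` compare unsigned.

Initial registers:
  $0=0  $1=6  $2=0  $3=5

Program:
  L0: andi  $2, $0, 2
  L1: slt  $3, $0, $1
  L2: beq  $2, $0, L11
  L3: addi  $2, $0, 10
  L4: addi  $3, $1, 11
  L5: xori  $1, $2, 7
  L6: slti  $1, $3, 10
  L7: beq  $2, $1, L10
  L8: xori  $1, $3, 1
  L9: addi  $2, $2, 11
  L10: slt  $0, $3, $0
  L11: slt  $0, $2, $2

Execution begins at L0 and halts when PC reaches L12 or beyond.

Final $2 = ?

#0 andi  $2, $0, 2 ; 0/6/0/5
#1 slt  $3, $0, $1 ; 0/6/0/1
#2 beq  $2, $0, L11 ; 0/6/0/1 ; →target
#3 addi  $2, $0, 10 ; 0/6/10/1
#11 slt  $0, $2, $2 ; 0/6/10/1

10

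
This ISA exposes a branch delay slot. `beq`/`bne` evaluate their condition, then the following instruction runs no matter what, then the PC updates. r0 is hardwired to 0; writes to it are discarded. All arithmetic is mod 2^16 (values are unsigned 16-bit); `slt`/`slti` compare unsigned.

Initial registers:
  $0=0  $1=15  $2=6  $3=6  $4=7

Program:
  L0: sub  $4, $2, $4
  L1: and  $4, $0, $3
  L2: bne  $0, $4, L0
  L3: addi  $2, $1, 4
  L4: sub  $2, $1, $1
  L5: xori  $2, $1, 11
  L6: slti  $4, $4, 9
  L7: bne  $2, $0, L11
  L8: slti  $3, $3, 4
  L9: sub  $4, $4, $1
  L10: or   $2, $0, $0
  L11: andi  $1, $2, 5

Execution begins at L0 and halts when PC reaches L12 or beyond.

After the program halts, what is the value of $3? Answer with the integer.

0

  step pc=0: sub  $4, $2, $4  regs=(0,15,6,6,65535)
  step pc=1: and  $4, $0, $3  regs=(0,15,6,6,0)
  step pc=2: bne  $0, $4, L0  cond=F  regs=(0,15,6,6,0)
  step pc=3: addi  $2, $1, 4  regs=(0,15,19,6,0)
  step pc=4: sub  $2, $1, $1  regs=(0,15,0,6,0)
  step pc=5: xori  $2, $1, 11  regs=(0,15,4,6,0)
  step pc=6: slti  $4, $4, 9  regs=(0,15,4,6,1)
  step pc=7: bne  $2, $0, L11  cond=T  regs=(0,15,4,6,1)
  step pc=8: slti  $3, $3, 4  regs=(0,15,4,0,1)
  step pc=11: andi  $1, $2, 5  regs=(0,4,4,0,1)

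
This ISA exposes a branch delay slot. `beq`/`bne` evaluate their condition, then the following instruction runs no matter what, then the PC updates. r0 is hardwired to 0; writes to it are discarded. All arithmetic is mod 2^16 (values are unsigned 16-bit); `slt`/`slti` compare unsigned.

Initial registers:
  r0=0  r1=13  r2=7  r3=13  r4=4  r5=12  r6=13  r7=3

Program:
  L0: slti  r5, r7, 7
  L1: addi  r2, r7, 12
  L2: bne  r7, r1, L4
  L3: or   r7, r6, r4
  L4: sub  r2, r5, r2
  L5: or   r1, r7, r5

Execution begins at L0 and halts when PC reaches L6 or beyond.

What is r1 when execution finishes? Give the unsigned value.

  step pc=0: slti  r5, r7, 7  regs=(0,13,7,13,4,1,13,3)
  step pc=1: addi  r2, r7, 12  regs=(0,13,15,13,4,1,13,3)
  step pc=2: bne  r7, r1, L4  cond=T  regs=(0,13,15,13,4,1,13,3)
  step pc=3: or   r7, r6, r4  regs=(0,13,15,13,4,1,13,13)
  step pc=4: sub  r2, r5, r2  regs=(0,13,65522,13,4,1,13,13)
  step pc=5: or   r1, r7, r5  regs=(0,13,65522,13,4,1,13,13)

13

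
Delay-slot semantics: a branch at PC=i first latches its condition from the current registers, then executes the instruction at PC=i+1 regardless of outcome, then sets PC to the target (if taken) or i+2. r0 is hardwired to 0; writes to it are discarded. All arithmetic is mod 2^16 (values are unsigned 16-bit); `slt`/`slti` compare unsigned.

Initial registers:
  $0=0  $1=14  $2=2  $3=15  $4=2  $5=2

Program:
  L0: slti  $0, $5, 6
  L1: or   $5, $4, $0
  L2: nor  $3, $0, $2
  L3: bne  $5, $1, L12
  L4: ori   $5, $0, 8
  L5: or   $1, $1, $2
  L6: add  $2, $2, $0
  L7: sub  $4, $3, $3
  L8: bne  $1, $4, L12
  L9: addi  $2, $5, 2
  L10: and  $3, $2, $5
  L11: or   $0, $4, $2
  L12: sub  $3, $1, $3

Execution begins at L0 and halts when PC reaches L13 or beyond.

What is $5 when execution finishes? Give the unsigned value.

[0] slti  $0, $5, 6  →  {$0:0, $1:14, $2:2, $3:15, $4:2, $5:2}
[1] or   $5, $4, $0  →  {$0:0, $1:14, $2:2, $3:15, $4:2, $5:2}
[2] nor  $3, $0, $2  →  {$0:0, $1:14, $2:2, $3:65533, $4:2, $5:2}
[3] bne  $5, $1, L12  →  {$0:0, $1:14, $2:2, $3:65533, $4:2, $5:2}  ⟨branch taken⟩
[4] ori   $5, $0, 8  →  {$0:0, $1:14, $2:2, $3:65533, $4:2, $5:8}
[12] sub  $3, $1, $3  →  {$0:0, $1:14, $2:2, $3:17, $4:2, $5:8}

8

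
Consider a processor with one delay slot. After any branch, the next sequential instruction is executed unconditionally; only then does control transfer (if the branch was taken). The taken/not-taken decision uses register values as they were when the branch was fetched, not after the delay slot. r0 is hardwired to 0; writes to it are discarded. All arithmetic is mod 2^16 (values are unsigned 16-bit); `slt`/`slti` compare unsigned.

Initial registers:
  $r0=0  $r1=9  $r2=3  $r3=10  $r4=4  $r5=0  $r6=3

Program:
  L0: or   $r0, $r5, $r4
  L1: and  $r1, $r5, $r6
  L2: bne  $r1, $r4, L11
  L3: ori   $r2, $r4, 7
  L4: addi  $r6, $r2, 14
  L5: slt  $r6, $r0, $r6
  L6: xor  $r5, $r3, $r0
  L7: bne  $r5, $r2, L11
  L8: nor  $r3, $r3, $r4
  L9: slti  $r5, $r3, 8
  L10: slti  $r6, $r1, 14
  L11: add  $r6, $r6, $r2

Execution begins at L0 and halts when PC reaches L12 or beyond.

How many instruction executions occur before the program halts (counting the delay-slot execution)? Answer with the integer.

5

#0 or   $r0, $r5, $r4 ; 0/9/3/10/4/0/3
#1 and  $r1, $r5, $r6 ; 0/0/3/10/4/0/3
#2 bne  $r1, $r4, L11 ; 0/0/3/10/4/0/3 ; →target
#3 ori   $r2, $r4, 7 ; 0/0/7/10/4/0/3
#11 add  $r6, $r6, $r2 ; 0/0/7/10/4/0/10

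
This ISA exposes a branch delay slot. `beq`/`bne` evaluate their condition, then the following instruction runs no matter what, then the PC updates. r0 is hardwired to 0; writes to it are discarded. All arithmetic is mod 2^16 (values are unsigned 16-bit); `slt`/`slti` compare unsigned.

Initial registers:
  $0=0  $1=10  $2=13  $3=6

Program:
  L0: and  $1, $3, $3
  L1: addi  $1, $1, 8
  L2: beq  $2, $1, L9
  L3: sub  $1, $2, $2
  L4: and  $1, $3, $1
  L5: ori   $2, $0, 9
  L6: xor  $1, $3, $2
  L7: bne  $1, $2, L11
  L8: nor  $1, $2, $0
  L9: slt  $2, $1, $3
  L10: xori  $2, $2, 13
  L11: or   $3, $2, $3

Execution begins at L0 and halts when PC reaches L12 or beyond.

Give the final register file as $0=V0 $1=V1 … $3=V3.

[0] and  $1, $3, $3  →  {$0:0, $1:6, $2:13, $3:6}
[1] addi  $1, $1, 8  →  {$0:0, $1:14, $2:13, $3:6}
[2] beq  $2, $1, L9  →  {$0:0, $1:14, $2:13, $3:6}  ⟨branch fallthrough⟩
[3] sub  $1, $2, $2  →  {$0:0, $1:0, $2:13, $3:6}
[4] and  $1, $3, $1  →  {$0:0, $1:0, $2:13, $3:6}
[5] ori   $2, $0, 9  →  {$0:0, $1:0, $2:9, $3:6}
[6] xor  $1, $3, $2  →  {$0:0, $1:15, $2:9, $3:6}
[7] bne  $1, $2, L11  →  {$0:0, $1:15, $2:9, $3:6}  ⟨branch taken⟩
[8] nor  $1, $2, $0  →  {$0:0, $1:65526, $2:9, $3:6}
[11] or   $3, $2, $3  →  {$0:0, $1:65526, $2:9, $3:15}

$0=0 $1=65526 $2=9 $3=15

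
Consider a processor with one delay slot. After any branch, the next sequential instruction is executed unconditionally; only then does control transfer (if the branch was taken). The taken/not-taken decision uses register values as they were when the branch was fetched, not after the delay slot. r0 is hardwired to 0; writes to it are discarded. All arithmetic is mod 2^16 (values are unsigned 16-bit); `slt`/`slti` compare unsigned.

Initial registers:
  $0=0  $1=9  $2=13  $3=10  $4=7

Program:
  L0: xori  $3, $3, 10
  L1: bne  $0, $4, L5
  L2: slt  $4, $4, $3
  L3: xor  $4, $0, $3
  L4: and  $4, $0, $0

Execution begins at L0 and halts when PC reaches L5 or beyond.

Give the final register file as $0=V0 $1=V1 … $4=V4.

[0] xori  $3, $3, 10  →  {$0:0, $1:9, $2:13, $3:0, $4:7}
[1] bne  $0, $4, L5  →  {$0:0, $1:9, $2:13, $3:0, $4:7}  ⟨branch taken⟩
[2] slt  $4, $4, $3  →  {$0:0, $1:9, $2:13, $3:0, $4:0}

$0=0 $1=9 $2=13 $3=0 $4=0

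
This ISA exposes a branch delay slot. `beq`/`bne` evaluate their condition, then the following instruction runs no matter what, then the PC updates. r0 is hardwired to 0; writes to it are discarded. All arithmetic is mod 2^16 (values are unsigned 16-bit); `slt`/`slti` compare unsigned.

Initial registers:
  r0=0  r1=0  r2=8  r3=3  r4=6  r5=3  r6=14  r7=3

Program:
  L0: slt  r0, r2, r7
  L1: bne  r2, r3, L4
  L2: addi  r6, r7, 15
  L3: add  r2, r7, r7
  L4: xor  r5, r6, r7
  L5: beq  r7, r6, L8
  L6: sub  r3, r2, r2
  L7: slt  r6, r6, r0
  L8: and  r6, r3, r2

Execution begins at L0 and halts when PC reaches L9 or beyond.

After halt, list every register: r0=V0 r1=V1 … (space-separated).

[0] slt  r0, r2, r7  →  {r0:0, r1:0, r2:8, r3:3, r4:6, r5:3, r6:14, r7:3}
[1] bne  r2, r3, L4  →  {r0:0, r1:0, r2:8, r3:3, r4:6, r5:3, r6:14, r7:3}  ⟨branch taken⟩
[2] addi  r6, r7, 15  →  {r0:0, r1:0, r2:8, r3:3, r4:6, r5:3, r6:18, r7:3}
[4] xor  r5, r6, r7  →  {r0:0, r1:0, r2:8, r3:3, r4:6, r5:17, r6:18, r7:3}
[5] beq  r7, r6, L8  →  {r0:0, r1:0, r2:8, r3:3, r4:6, r5:17, r6:18, r7:3}  ⟨branch fallthrough⟩
[6] sub  r3, r2, r2  →  {r0:0, r1:0, r2:8, r3:0, r4:6, r5:17, r6:18, r7:3}
[7] slt  r6, r6, r0  →  {r0:0, r1:0, r2:8, r3:0, r4:6, r5:17, r6:0, r7:3}
[8] and  r6, r3, r2  →  {r0:0, r1:0, r2:8, r3:0, r4:6, r5:17, r6:0, r7:3}

r0=0 r1=0 r2=8 r3=0 r4=6 r5=17 r6=0 r7=3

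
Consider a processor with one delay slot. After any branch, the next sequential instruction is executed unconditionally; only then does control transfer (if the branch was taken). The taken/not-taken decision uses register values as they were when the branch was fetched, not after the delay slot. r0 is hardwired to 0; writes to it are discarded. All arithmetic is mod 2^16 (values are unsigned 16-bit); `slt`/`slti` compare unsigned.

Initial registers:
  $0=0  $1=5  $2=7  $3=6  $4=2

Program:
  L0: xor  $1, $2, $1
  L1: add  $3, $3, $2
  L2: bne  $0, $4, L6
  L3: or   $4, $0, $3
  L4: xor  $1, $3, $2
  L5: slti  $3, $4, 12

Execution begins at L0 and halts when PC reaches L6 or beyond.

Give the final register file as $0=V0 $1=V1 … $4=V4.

$0=0 $1=2 $2=7 $3=13 $4=13

#0 xor  $1, $2, $1 ; 0/2/7/6/2
#1 add  $3, $3, $2 ; 0/2/7/13/2
#2 bne  $0, $4, L6 ; 0/2/7/13/2 ; →target
#3 or   $4, $0, $3 ; 0/2/7/13/13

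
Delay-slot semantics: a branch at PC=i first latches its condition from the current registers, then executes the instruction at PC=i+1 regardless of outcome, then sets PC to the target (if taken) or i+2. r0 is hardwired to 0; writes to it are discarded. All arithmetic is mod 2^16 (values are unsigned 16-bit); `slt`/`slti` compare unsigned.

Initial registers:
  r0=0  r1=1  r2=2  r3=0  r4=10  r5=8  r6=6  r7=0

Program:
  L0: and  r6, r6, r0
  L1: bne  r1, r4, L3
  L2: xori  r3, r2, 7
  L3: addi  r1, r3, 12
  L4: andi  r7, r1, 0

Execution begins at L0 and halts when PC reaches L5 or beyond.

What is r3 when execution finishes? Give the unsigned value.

PC=0  and  r6, r6, r0        | r0=0 r1=1 r2=2 r3=0 r4=10 r5=8 r6=0 r7=0
PC=1  bne  r1, r4, L3        | r0=0 r1=1 r2=2 r3=0 r4=10 r5=8 r6=0 r7=0  [TAKEN]
PC=2  xori  r3, r2, 7        | r0=0 r1=1 r2=2 r3=5 r4=10 r5=8 r6=0 r7=0
PC=3  addi  r1, r3, 12       | r0=0 r1=17 r2=2 r3=5 r4=10 r5=8 r6=0 r7=0
PC=4  andi  r7, r1, 0        | r0=0 r1=17 r2=2 r3=5 r4=10 r5=8 r6=0 r7=0

5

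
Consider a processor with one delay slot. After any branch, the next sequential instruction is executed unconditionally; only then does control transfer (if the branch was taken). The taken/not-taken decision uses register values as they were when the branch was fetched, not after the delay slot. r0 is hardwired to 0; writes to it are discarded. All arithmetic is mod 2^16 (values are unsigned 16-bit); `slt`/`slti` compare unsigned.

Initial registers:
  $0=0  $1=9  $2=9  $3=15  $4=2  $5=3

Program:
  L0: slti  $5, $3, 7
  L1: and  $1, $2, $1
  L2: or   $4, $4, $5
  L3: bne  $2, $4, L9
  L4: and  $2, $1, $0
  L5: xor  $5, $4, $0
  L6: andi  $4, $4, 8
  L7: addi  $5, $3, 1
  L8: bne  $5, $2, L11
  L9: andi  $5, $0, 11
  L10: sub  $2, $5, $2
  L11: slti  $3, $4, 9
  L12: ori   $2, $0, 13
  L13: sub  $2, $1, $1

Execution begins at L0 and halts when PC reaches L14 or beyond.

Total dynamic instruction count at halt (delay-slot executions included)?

[0] slti  $5, $3, 7  →  {$0:0, $1:9, $2:9, $3:15, $4:2, $5:0}
[1] and  $1, $2, $1  →  {$0:0, $1:9, $2:9, $3:15, $4:2, $5:0}
[2] or   $4, $4, $5  →  {$0:0, $1:9, $2:9, $3:15, $4:2, $5:0}
[3] bne  $2, $4, L9  →  {$0:0, $1:9, $2:9, $3:15, $4:2, $5:0}  ⟨branch taken⟩
[4] and  $2, $1, $0  →  {$0:0, $1:9, $2:0, $3:15, $4:2, $5:0}
[9] andi  $5, $0, 11  →  {$0:0, $1:9, $2:0, $3:15, $4:2, $5:0}
[10] sub  $2, $5, $2  →  {$0:0, $1:9, $2:0, $3:15, $4:2, $5:0}
[11] slti  $3, $4, 9  →  {$0:0, $1:9, $2:0, $3:1, $4:2, $5:0}
[12] ori   $2, $0, 13  →  {$0:0, $1:9, $2:13, $3:1, $4:2, $5:0}
[13] sub  $2, $1, $1  →  {$0:0, $1:9, $2:0, $3:1, $4:2, $5:0}

10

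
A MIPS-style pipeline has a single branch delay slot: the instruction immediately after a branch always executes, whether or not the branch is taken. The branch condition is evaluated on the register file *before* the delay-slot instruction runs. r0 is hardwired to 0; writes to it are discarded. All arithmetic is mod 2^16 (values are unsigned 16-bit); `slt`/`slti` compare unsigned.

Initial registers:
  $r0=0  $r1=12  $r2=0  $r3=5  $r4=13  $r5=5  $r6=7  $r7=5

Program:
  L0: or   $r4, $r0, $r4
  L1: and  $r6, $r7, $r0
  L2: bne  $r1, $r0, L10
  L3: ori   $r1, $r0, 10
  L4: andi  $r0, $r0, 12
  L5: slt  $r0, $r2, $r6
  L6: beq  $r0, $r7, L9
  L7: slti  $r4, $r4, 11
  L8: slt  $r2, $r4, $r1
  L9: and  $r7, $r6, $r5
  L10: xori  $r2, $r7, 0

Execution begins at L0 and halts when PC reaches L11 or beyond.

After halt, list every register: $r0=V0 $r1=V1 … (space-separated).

$r0=0 $r1=10 $r2=5 $r3=5 $r4=13 $r5=5 $r6=0 $r7=5

[0] or   $r4, $r0, $r4  →  {$r0:0, $r1:12, $r2:0, $r3:5, $r4:13, $r5:5, $r6:7, $r7:5}
[1] and  $r6, $r7, $r0  →  {$r0:0, $r1:12, $r2:0, $r3:5, $r4:13, $r5:5, $r6:0, $r7:5}
[2] bne  $r1, $r0, L10  →  {$r0:0, $r1:12, $r2:0, $r3:5, $r4:13, $r5:5, $r6:0, $r7:5}  ⟨branch taken⟩
[3] ori   $r1, $r0, 10  →  {$r0:0, $r1:10, $r2:0, $r3:5, $r4:13, $r5:5, $r6:0, $r7:5}
[10] xori  $r2, $r7, 0  →  {$r0:0, $r1:10, $r2:5, $r3:5, $r4:13, $r5:5, $r6:0, $r7:5}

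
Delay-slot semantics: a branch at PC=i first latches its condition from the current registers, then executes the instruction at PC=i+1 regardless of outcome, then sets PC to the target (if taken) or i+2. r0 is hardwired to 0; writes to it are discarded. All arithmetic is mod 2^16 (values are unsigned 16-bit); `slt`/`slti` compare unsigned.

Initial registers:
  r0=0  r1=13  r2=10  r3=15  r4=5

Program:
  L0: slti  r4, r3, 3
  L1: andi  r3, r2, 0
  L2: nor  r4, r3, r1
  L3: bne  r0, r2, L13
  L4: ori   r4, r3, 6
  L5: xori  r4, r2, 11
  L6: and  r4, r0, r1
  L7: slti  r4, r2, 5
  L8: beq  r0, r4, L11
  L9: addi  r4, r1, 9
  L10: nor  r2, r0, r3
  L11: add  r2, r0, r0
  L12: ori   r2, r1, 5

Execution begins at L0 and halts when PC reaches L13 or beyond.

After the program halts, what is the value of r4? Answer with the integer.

6

#0 slti  r4, r3, 3 ; 0/13/10/15/0
#1 andi  r3, r2, 0 ; 0/13/10/0/0
#2 nor  r4, r3, r1 ; 0/13/10/0/65522
#3 bne  r0, r2, L13 ; 0/13/10/0/65522 ; →target
#4 ori   r4, r3, 6 ; 0/13/10/0/6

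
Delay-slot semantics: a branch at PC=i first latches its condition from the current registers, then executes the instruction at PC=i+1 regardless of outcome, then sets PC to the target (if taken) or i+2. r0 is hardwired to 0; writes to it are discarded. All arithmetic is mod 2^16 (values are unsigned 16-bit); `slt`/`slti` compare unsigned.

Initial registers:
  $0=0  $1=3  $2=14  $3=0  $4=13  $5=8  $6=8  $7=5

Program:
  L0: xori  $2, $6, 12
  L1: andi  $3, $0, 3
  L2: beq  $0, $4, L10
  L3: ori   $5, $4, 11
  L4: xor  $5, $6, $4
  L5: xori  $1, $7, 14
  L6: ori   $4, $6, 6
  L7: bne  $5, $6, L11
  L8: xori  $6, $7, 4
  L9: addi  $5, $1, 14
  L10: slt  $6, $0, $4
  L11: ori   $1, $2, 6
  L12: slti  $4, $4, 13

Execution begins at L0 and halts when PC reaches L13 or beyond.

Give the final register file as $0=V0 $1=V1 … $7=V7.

PC=0  xori  $2, $6, 12       | $0=0 $1=3 $2=4 $3=0 $4=13 $5=8 $6=8 $7=5
PC=1  andi  $3, $0, 3        | $0=0 $1=3 $2=4 $3=0 $4=13 $5=8 $6=8 $7=5
PC=2  beq  $0, $4, L10       | $0=0 $1=3 $2=4 $3=0 $4=13 $5=8 $6=8 $7=5  [not taken]
PC=3  ori   $5, $4, 11       | $0=0 $1=3 $2=4 $3=0 $4=13 $5=15 $6=8 $7=5
PC=4  xor  $5, $6, $4        | $0=0 $1=3 $2=4 $3=0 $4=13 $5=5 $6=8 $7=5
PC=5  xori  $1, $7, 14       | $0=0 $1=11 $2=4 $3=0 $4=13 $5=5 $6=8 $7=5
PC=6  ori   $4, $6, 6        | $0=0 $1=11 $2=4 $3=0 $4=14 $5=5 $6=8 $7=5
PC=7  bne  $5, $6, L11       | $0=0 $1=11 $2=4 $3=0 $4=14 $5=5 $6=8 $7=5  [TAKEN]
PC=8  xori  $6, $7, 4        | $0=0 $1=11 $2=4 $3=0 $4=14 $5=5 $6=1 $7=5
PC=11 ori   $1, $2, 6        | $0=0 $1=6 $2=4 $3=0 $4=14 $5=5 $6=1 $7=5
PC=12 slti  $4, $4, 13       | $0=0 $1=6 $2=4 $3=0 $4=0 $5=5 $6=1 $7=5

$0=0 $1=6 $2=4 $3=0 $4=0 $5=5 $6=1 $7=5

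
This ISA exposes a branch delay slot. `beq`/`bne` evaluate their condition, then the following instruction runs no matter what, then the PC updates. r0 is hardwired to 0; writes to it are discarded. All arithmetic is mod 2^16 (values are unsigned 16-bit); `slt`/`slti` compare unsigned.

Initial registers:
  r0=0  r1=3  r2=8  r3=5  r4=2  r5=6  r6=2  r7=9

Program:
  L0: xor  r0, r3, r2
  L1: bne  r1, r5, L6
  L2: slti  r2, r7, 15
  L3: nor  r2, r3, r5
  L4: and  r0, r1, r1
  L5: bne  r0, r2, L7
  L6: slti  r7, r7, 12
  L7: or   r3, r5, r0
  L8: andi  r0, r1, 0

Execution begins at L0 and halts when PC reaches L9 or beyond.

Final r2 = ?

1

#0 xor  r0, r3, r2 ; 0/3/8/5/2/6/2/9
#1 bne  r1, r5, L6 ; 0/3/8/5/2/6/2/9 ; →target
#2 slti  r2, r7, 15 ; 0/3/1/5/2/6/2/9
#6 slti  r7, r7, 12 ; 0/3/1/5/2/6/2/1
#7 or   r3, r5, r0 ; 0/3/1/6/2/6/2/1
#8 andi  r0, r1, 0 ; 0/3/1/6/2/6/2/1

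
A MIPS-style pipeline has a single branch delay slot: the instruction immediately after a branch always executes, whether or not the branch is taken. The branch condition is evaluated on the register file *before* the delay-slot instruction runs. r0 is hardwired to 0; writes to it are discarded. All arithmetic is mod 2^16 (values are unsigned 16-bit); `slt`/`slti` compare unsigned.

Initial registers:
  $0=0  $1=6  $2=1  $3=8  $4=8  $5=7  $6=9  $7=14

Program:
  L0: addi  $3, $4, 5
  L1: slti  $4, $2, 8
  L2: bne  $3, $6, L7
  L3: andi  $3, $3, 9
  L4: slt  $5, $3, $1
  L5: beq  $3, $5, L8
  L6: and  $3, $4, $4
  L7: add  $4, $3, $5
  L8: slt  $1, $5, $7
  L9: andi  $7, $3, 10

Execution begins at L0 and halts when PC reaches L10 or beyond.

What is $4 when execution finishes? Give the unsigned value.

PC=0  addi  $3, $4, 5        | $0=0 $1=6 $2=1 $3=13 $4=8 $5=7 $6=9 $7=14
PC=1  slti  $4, $2, 8        | $0=0 $1=6 $2=1 $3=13 $4=1 $5=7 $6=9 $7=14
PC=2  bne  $3, $6, L7        | $0=0 $1=6 $2=1 $3=13 $4=1 $5=7 $6=9 $7=14  [TAKEN]
PC=3  andi  $3, $3, 9        | $0=0 $1=6 $2=1 $3=9 $4=1 $5=7 $6=9 $7=14
PC=7  add  $4, $3, $5        | $0=0 $1=6 $2=1 $3=9 $4=16 $5=7 $6=9 $7=14
PC=8  slt  $1, $5, $7        | $0=0 $1=1 $2=1 $3=9 $4=16 $5=7 $6=9 $7=14
PC=9  andi  $7, $3, 10       | $0=0 $1=1 $2=1 $3=9 $4=16 $5=7 $6=9 $7=8

16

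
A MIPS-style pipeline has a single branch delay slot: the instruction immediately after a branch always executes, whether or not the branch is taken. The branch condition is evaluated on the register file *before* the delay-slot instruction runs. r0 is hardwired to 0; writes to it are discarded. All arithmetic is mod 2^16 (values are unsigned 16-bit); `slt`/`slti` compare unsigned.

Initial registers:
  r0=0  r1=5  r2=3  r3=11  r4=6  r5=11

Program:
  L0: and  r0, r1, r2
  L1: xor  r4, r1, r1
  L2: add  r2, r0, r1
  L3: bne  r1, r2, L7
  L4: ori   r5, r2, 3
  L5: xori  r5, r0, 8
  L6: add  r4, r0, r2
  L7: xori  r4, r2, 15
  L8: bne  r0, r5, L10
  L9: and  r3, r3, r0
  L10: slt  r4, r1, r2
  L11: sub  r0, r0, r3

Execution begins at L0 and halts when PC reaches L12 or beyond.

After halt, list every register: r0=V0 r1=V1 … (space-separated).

r0=0 r1=5 r2=5 r3=0 r4=0 r5=8

  step pc=0: and  r0, r1, r2  regs=(0,5,3,11,6,11)
  step pc=1: xor  r4, r1, r1  regs=(0,5,3,11,0,11)
  step pc=2: add  r2, r0, r1  regs=(0,5,5,11,0,11)
  step pc=3: bne  r1, r2, L7  cond=F  regs=(0,5,5,11,0,11)
  step pc=4: ori   r5, r2, 3  regs=(0,5,5,11,0,7)
  step pc=5: xori  r5, r0, 8  regs=(0,5,5,11,0,8)
  step pc=6: add  r4, r0, r2  regs=(0,5,5,11,5,8)
  step pc=7: xori  r4, r2, 15  regs=(0,5,5,11,10,8)
  step pc=8: bne  r0, r5, L10  cond=T  regs=(0,5,5,11,10,8)
  step pc=9: and  r3, r3, r0  regs=(0,5,5,0,10,8)
  step pc=10: slt  r4, r1, r2  regs=(0,5,5,0,0,8)
  step pc=11: sub  r0, r0, r3  regs=(0,5,5,0,0,8)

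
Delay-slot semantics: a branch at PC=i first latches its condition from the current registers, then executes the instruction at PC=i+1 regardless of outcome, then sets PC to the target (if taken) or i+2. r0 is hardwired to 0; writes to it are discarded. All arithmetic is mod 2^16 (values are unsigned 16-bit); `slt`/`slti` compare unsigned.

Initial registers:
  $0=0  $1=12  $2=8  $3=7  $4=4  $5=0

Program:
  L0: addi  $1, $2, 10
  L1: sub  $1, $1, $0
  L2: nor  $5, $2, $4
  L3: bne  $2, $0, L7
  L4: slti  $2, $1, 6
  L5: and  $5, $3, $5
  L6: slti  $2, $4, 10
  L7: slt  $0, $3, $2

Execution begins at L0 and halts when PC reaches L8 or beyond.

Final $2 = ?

0

[0] addi  $1, $2, 10  →  {$0:0, $1:18, $2:8, $3:7, $4:4, $5:0}
[1] sub  $1, $1, $0  →  {$0:0, $1:18, $2:8, $3:7, $4:4, $5:0}
[2] nor  $5, $2, $4  →  {$0:0, $1:18, $2:8, $3:7, $4:4, $5:65523}
[3] bne  $2, $0, L7  →  {$0:0, $1:18, $2:8, $3:7, $4:4, $5:65523}  ⟨branch taken⟩
[4] slti  $2, $1, 6  →  {$0:0, $1:18, $2:0, $3:7, $4:4, $5:65523}
[7] slt  $0, $3, $2  →  {$0:0, $1:18, $2:0, $3:7, $4:4, $5:65523}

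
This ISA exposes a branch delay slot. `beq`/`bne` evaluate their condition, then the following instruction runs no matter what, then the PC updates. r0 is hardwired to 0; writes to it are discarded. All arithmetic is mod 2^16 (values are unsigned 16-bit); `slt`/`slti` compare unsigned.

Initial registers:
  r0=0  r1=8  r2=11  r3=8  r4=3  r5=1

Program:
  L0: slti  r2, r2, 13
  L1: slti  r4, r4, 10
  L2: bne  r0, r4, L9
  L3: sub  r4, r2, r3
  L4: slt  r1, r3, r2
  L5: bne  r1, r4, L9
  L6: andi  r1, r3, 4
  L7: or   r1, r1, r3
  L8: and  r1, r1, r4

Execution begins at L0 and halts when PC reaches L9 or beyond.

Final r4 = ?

65529

  step pc=0: slti  r2, r2, 13  regs=(0,8,1,8,3,1)
  step pc=1: slti  r4, r4, 10  regs=(0,8,1,8,1,1)
  step pc=2: bne  r0, r4, L9  cond=T  regs=(0,8,1,8,1,1)
  step pc=3: sub  r4, r2, r3  regs=(0,8,1,8,65529,1)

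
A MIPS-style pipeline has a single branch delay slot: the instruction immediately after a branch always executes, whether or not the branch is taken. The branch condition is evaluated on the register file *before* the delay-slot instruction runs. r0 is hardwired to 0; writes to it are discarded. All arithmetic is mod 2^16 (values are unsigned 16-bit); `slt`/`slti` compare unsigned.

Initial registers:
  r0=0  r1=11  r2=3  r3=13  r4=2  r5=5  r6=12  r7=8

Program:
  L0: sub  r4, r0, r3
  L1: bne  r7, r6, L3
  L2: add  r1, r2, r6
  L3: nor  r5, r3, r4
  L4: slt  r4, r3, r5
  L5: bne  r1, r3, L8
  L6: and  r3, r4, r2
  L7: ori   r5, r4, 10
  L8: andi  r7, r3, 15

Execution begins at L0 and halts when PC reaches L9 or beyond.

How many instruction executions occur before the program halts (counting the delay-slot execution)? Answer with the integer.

8

[0] sub  r4, r0, r3  →  {r0:0, r1:11, r2:3, r3:13, r4:65523, r5:5, r6:12, r7:8}
[1] bne  r7, r6, L3  →  {r0:0, r1:11, r2:3, r3:13, r4:65523, r5:5, r6:12, r7:8}  ⟨branch taken⟩
[2] add  r1, r2, r6  →  {r0:0, r1:15, r2:3, r3:13, r4:65523, r5:5, r6:12, r7:8}
[3] nor  r5, r3, r4  →  {r0:0, r1:15, r2:3, r3:13, r4:65523, r5:0, r6:12, r7:8}
[4] slt  r4, r3, r5  →  {r0:0, r1:15, r2:3, r3:13, r4:0, r5:0, r6:12, r7:8}
[5] bne  r1, r3, L8  →  {r0:0, r1:15, r2:3, r3:13, r4:0, r5:0, r6:12, r7:8}  ⟨branch taken⟩
[6] and  r3, r4, r2  →  {r0:0, r1:15, r2:3, r3:0, r4:0, r5:0, r6:12, r7:8}
[8] andi  r7, r3, 15  →  {r0:0, r1:15, r2:3, r3:0, r4:0, r5:0, r6:12, r7:0}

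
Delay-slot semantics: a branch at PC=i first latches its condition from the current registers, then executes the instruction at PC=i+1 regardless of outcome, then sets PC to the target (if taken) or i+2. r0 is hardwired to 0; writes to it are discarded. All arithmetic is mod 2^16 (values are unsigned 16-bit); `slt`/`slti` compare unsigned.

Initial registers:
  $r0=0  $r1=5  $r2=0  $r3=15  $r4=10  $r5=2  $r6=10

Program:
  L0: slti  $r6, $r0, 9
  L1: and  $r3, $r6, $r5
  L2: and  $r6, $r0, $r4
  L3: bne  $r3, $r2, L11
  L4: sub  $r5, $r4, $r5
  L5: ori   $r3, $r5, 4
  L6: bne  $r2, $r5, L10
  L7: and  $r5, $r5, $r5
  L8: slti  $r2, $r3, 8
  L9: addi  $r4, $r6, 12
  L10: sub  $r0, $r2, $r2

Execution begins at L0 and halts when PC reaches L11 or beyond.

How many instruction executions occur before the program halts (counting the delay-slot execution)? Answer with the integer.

[0] slti  $r6, $r0, 9  →  {$r0:0, $r1:5, $r2:0, $r3:15, $r4:10, $r5:2, $r6:1}
[1] and  $r3, $r6, $r5  →  {$r0:0, $r1:5, $r2:0, $r3:0, $r4:10, $r5:2, $r6:1}
[2] and  $r6, $r0, $r4  →  {$r0:0, $r1:5, $r2:0, $r3:0, $r4:10, $r5:2, $r6:0}
[3] bne  $r3, $r2, L11  →  {$r0:0, $r1:5, $r2:0, $r3:0, $r4:10, $r5:2, $r6:0}  ⟨branch fallthrough⟩
[4] sub  $r5, $r4, $r5  →  {$r0:0, $r1:5, $r2:0, $r3:0, $r4:10, $r5:8, $r6:0}
[5] ori   $r3, $r5, 4  →  {$r0:0, $r1:5, $r2:0, $r3:12, $r4:10, $r5:8, $r6:0}
[6] bne  $r2, $r5, L10  →  {$r0:0, $r1:5, $r2:0, $r3:12, $r4:10, $r5:8, $r6:0}  ⟨branch taken⟩
[7] and  $r5, $r5, $r5  →  {$r0:0, $r1:5, $r2:0, $r3:12, $r4:10, $r5:8, $r6:0}
[10] sub  $r0, $r2, $r2  →  {$r0:0, $r1:5, $r2:0, $r3:12, $r4:10, $r5:8, $r6:0}

9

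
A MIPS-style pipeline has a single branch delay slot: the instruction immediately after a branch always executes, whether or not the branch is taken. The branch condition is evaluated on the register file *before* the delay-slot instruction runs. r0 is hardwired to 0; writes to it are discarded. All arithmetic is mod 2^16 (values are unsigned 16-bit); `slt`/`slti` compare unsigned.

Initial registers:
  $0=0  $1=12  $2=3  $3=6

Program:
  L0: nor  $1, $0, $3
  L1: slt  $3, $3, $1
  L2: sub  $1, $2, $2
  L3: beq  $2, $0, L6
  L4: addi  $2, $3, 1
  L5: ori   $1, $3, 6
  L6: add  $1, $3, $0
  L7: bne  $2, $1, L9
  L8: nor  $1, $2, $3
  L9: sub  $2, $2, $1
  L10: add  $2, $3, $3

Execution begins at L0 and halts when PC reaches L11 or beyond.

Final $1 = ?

65532

[0] nor  $1, $0, $3  →  {$0:0, $1:65529, $2:3, $3:6}
[1] slt  $3, $3, $1  →  {$0:0, $1:65529, $2:3, $3:1}
[2] sub  $1, $2, $2  →  {$0:0, $1:0, $2:3, $3:1}
[3] beq  $2, $0, L6  →  {$0:0, $1:0, $2:3, $3:1}  ⟨branch fallthrough⟩
[4] addi  $2, $3, 1  →  {$0:0, $1:0, $2:2, $3:1}
[5] ori   $1, $3, 6  →  {$0:0, $1:7, $2:2, $3:1}
[6] add  $1, $3, $0  →  {$0:0, $1:1, $2:2, $3:1}
[7] bne  $2, $1, L9  →  {$0:0, $1:1, $2:2, $3:1}  ⟨branch taken⟩
[8] nor  $1, $2, $3  →  {$0:0, $1:65532, $2:2, $3:1}
[9] sub  $2, $2, $1  →  {$0:0, $1:65532, $2:6, $3:1}
[10] add  $2, $3, $3  →  {$0:0, $1:65532, $2:2, $3:1}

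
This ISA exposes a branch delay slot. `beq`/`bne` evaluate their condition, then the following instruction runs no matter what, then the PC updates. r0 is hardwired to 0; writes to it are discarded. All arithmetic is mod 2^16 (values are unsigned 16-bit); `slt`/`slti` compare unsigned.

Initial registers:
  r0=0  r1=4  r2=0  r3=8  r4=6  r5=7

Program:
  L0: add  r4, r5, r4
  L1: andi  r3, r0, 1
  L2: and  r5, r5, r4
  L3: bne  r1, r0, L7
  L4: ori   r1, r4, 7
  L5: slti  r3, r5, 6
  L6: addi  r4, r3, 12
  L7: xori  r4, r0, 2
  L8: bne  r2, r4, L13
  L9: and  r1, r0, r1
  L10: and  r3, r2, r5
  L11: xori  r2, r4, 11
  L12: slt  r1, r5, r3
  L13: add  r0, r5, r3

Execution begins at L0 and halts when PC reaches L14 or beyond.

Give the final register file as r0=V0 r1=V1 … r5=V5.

r0=0 r1=0 r2=0 r3=0 r4=2 r5=5

  step pc=0: add  r4, r5, r4  regs=(0,4,0,8,13,7)
  step pc=1: andi  r3, r0, 1  regs=(0,4,0,0,13,7)
  step pc=2: and  r5, r5, r4  regs=(0,4,0,0,13,5)
  step pc=3: bne  r1, r0, L7  cond=T  regs=(0,4,0,0,13,5)
  step pc=4: ori   r1, r4, 7  regs=(0,15,0,0,13,5)
  step pc=7: xori  r4, r0, 2  regs=(0,15,0,0,2,5)
  step pc=8: bne  r2, r4, L13  cond=T  regs=(0,15,0,0,2,5)
  step pc=9: and  r1, r0, r1  regs=(0,0,0,0,2,5)
  step pc=13: add  r0, r5, r3  regs=(0,0,0,0,2,5)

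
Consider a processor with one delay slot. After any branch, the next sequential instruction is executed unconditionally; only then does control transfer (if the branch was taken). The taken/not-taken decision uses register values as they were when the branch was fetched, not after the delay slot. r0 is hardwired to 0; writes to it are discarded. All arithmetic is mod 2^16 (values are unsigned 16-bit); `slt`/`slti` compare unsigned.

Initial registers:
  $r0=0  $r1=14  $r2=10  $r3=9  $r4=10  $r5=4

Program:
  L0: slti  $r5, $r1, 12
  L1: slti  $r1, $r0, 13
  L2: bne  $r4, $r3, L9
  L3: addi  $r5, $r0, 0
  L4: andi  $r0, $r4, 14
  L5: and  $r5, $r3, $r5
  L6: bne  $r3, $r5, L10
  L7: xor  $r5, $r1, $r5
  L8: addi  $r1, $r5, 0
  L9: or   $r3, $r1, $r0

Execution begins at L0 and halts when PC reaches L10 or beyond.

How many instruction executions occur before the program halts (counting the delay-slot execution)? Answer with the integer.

5

PC=0  slti  $r5, $r1, 12     | $r0=0 $r1=14 $r2=10 $r3=9 $r4=10 $r5=0
PC=1  slti  $r1, $r0, 13     | $r0=0 $r1=1 $r2=10 $r3=9 $r4=10 $r5=0
PC=2  bne  $r4, $r3, L9      | $r0=0 $r1=1 $r2=10 $r3=9 $r4=10 $r5=0  [TAKEN]
PC=3  addi  $r5, $r0, 0      | $r0=0 $r1=1 $r2=10 $r3=9 $r4=10 $r5=0
PC=9  or   $r3, $r1, $r0     | $r0=0 $r1=1 $r2=10 $r3=1 $r4=10 $r5=0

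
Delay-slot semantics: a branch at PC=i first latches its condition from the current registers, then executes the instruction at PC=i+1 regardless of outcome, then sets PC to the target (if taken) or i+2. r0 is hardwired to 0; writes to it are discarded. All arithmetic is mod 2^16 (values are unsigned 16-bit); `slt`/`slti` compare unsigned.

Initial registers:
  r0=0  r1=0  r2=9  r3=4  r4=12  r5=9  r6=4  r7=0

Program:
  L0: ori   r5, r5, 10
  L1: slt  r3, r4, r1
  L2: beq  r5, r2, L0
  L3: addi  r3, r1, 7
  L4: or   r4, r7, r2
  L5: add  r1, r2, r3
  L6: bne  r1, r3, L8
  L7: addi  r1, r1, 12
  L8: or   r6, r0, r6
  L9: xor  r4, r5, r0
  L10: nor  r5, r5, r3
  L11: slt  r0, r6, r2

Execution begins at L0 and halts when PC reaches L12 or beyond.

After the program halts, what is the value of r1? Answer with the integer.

  step pc=0: ori   r5, r5, 10  regs=(0,0,9,4,12,11,4,0)
  step pc=1: slt  r3, r4, r1  regs=(0,0,9,0,12,11,4,0)
  step pc=2: beq  r5, r2, L0  cond=F  regs=(0,0,9,0,12,11,4,0)
  step pc=3: addi  r3, r1, 7  regs=(0,0,9,7,12,11,4,0)
  step pc=4: or   r4, r7, r2  regs=(0,0,9,7,9,11,4,0)
  step pc=5: add  r1, r2, r3  regs=(0,16,9,7,9,11,4,0)
  step pc=6: bne  r1, r3, L8  cond=T  regs=(0,16,9,7,9,11,4,0)
  step pc=7: addi  r1, r1, 12  regs=(0,28,9,7,9,11,4,0)
  step pc=8: or   r6, r0, r6  regs=(0,28,9,7,9,11,4,0)
  step pc=9: xor  r4, r5, r0  regs=(0,28,9,7,11,11,4,0)
  step pc=10: nor  r5, r5, r3  regs=(0,28,9,7,11,65520,4,0)
  step pc=11: slt  r0, r6, r2  regs=(0,28,9,7,11,65520,4,0)

28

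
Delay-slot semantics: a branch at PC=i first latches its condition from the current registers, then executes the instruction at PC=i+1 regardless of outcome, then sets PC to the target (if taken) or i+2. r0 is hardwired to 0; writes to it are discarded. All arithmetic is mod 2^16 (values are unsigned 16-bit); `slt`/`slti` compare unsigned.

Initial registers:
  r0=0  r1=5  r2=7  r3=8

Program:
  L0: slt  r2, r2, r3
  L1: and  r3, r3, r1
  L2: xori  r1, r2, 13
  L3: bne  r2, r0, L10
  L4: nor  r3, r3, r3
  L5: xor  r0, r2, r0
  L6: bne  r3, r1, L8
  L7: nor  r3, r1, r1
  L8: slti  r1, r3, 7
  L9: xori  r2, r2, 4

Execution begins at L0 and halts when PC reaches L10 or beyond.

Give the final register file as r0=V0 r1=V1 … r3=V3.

r0=0 r1=12 r2=1 r3=65535

PC=0  slt  r2, r2, r3        | r0=0 r1=5 r2=1 r3=8
PC=1  and  r3, r3, r1        | r0=0 r1=5 r2=1 r3=0
PC=2  xori  r1, r2, 13       | r0=0 r1=12 r2=1 r3=0
PC=3  bne  r2, r0, L10       | r0=0 r1=12 r2=1 r3=0  [TAKEN]
PC=4  nor  r3, r3, r3        | r0=0 r1=12 r2=1 r3=65535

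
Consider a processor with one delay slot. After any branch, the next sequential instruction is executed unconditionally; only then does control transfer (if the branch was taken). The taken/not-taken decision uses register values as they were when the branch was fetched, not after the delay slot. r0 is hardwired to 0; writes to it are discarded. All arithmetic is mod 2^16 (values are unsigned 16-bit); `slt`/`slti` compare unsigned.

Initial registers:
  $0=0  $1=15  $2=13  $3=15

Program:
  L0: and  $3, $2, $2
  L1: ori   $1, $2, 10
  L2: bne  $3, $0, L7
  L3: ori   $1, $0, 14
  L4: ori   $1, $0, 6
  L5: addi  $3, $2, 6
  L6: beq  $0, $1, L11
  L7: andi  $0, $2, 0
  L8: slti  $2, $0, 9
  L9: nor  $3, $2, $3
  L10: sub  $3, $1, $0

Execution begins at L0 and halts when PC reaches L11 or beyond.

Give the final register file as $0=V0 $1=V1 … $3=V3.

PC=0  and  $3, $2, $2        | $0=0 $1=15 $2=13 $3=13
PC=1  ori   $1, $2, 10       | $0=0 $1=15 $2=13 $3=13
PC=2  bne  $3, $0, L7        | $0=0 $1=15 $2=13 $3=13  [TAKEN]
PC=3  ori   $1, $0, 14       | $0=0 $1=14 $2=13 $3=13
PC=7  andi  $0, $2, 0        | $0=0 $1=14 $2=13 $3=13
PC=8  slti  $2, $0, 9        | $0=0 $1=14 $2=1 $3=13
PC=9  nor  $3, $2, $3        | $0=0 $1=14 $2=1 $3=65522
PC=10 sub  $3, $1, $0        | $0=0 $1=14 $2=1 $3=14

$0=0 $1=14 $2=1 $3=14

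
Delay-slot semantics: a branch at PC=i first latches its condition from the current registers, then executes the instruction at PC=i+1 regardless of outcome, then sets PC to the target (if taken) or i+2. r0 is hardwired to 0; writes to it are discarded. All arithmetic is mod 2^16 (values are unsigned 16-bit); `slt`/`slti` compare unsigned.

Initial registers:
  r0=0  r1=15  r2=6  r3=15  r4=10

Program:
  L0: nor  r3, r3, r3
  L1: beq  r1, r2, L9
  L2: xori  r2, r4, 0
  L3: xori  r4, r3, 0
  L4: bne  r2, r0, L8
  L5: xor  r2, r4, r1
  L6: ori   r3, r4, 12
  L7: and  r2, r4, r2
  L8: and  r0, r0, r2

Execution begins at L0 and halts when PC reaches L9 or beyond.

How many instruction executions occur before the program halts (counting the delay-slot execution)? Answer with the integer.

[0] nor  r3, r3, r3  →  {r0:0, r1:15, r2:6, r3:65520, r4:10}
[1] beq  r1, r2, L9  →  {r0:0, r1:15, r2:6, r3:65520, r4:10}  ⟨branch fallthrough⟩
[2] xori  r2, r4, 0  →  {r0:0, r1:15, r2:10, r3:65520, r4:10}
[3] xori  r4, r3, 0  →  {r0:0, r1:15, r2:10, r3:65520, r4:65520}
[4] bne  r2, r0, L8  →  {r0:0, r1:15, r2:10, r3:65520, r4:65520}  ⟨branch taken⟩
[5] xor  r2, r4, r1  →  {r0:0, r1:15, r2:65535, r3:65520, r4:65520}
[8] and  r0, r0, r2  →  {r0:0, r1:15, r2:65535, r3:65520, r4:65520}

7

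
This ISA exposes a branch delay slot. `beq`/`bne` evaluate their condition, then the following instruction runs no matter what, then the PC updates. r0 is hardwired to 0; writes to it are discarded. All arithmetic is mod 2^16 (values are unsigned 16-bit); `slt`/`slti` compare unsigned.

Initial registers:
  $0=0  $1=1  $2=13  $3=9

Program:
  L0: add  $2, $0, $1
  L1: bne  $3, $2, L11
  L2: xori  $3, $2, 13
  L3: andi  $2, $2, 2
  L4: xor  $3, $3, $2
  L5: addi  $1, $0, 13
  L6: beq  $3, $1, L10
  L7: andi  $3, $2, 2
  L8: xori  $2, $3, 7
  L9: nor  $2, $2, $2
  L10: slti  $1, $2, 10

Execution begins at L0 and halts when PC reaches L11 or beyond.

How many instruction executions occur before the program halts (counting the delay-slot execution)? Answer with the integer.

3

  step pc=0: add  $2, $0, $1  regs=(0,1,1,9)
  step pc=1: bne  $3, $2, L11  cond=T  regs=(0,1,1,9)
  step pc=2: xori  $3, $2, 13  regs=(0,1,1,12)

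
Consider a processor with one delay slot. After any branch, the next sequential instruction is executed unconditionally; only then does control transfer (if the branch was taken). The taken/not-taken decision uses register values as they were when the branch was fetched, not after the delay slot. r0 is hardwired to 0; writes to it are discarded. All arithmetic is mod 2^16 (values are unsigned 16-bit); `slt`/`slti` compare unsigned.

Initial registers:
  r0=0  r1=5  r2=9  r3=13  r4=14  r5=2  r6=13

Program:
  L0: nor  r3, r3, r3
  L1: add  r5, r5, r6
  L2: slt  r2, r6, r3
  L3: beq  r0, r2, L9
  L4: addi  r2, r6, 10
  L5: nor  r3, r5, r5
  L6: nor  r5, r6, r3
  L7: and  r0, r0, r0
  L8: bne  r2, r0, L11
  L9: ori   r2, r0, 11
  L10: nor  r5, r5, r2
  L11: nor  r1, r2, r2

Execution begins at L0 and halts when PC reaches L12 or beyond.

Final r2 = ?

PC=0  nor  r3, r3, r3        | r0=0 r1=5 r2=9 r3=65522 r4=14 r5=2 r6=13
PC=1  add  r5, r5, r6        | r0=0 r1=5 r2=9 r3=65522 r4=14 r5=15 r6=13
PC=2  slt  r2, r6, r3        | r0=0 r1=5 r2=1 r3=65522 r4=14 r5=15 r6=13
PC=3  beq  r0, r2, L9        | r0=0 r1=5 r2=1 r3=65522 r4=14 r5=15 r6=13  [not taken]
PC=4  addi  r2, r6, 10       | r0=0 r1=5 r2=23 r3=65522 r4=14 r5=15 r6=13
PC=5  nor  r3, r5, r5        | r0=0 r1=5 r2=23 r3=65520 r4=14 r5=15 r6=13
PC=6  nor  r5, r6, r3        | r0=0 r1=5 r2=23 r3=65520 r4=14 r5=2 r6=13
PC=7  and  r0, r0, r0        | r0=0 r1=5 r2=23 r3=65520 r4=14 r5=2 r6=13
PC=8  bne  r2, r0, L11       | r0=0 r1=5 r2=23 r3=65520 r4=14 r5=2 r6=13  [TAKEN]
PC=9  ori   r2, r0, 11       | r0=0 r1=5 r2=11 r3=65520 r4=14 r5=2 r6=13
PC=11 nor  r1, r2, r2        | r0=0 r1=65524 r2=11 r3=65520 r4=14 r5=2 r6=13

11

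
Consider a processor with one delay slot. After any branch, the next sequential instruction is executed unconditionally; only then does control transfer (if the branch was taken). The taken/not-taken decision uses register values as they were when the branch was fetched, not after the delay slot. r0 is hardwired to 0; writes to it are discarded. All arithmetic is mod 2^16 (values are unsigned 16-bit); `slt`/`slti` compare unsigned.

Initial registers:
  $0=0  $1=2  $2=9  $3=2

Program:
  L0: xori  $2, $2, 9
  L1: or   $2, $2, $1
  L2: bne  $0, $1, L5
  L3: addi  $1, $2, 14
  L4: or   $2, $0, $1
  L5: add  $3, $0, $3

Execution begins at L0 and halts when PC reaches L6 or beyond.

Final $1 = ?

16

  step pc=0: xori  $2, $2, 9  regs=(0,2,0,2)
  step pc=1: or   $2, $2, $1  regs=(0,2,2,2)
  step pc=2: bne  $0, $1, L5  cond=T  regs=(0,2,2,2)
  step pc=3: addi  $1, $2, 14  regs=(0,16,2,2)
  step pc=5: add  $3, $0, $3  regs=(0,16,2,2)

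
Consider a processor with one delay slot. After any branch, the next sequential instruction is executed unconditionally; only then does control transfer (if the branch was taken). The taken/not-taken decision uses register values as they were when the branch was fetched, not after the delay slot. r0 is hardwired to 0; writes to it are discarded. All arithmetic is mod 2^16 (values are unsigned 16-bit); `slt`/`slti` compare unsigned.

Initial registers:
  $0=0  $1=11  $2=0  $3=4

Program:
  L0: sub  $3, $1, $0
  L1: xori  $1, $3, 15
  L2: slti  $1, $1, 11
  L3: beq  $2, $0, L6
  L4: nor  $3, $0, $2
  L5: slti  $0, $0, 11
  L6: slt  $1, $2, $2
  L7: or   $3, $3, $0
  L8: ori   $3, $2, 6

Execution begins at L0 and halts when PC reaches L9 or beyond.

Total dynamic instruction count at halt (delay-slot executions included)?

8

PC=0  sub  $3, $1, $0        | $0=0 $1=11 $2=0 $3=11
PC=1  xori  $1, $3, 15       | $0=0 $1=4 $2=0 $3=11
PC=2  slti  $1, $1, 11       | $0=0 $1=1 $2=0 $3=11
PC=3  beq  $2, $0, L6        | $0=0 $1=1 $2=0 $3=11  [TAKEN]
PC=4  nor  $3, $0, $2        | $0=0 $1=1 $2=0 $3=65535
PC=6  slt  $1, $2, $2        | $0=0 $1=0 $2=0 $3=65535
PC=7  or   $3, $3, $0        | $0=0 $1=0 $2=0 $3=65535
PC=8  ori   $3, $2, 6        | $0=0 $1=0 $2=0 $3=6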